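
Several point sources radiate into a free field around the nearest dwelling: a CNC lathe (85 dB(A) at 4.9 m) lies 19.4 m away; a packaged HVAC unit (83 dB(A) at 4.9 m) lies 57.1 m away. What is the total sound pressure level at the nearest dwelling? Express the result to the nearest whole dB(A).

Apply inverse-square spreading to bring every level to the receiver, then sum 10^(L/10).
CNC lathe: 85 − 20·log₁₀(19.4/4.9) = 85 − 11.95 = 73.05 dB(A).
packaged HVAC unit: 83 − 20·log₁₀(57.1/4.9) = 83 − 21.33 = 61.67 dB(A).
Σ 10^(L/10) = 2.164e+07 → L_total = 10·log₁₀(2.164e+07) = 73.35 dB(A).

73 dB(A)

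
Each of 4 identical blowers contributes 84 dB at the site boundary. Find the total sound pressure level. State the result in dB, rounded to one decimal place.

L_total = L₁ + 10·log₁₀ N for N identical incoherent sources.
L_total = 84 + 10·log₁₀(4) = 84 + 6.021 = 90.02 dB.

90.0 dB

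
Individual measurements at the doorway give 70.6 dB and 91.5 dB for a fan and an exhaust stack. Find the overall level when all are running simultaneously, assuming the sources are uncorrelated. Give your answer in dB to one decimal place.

91.5 dB

Incoherent sources combine by intensity addition: L_total = 10·log₁₀(Σ 10^(L_i/10)).
Σ 10^(L/10) = 10^(70.6/10) + 10^(91.5/10) = 1.424e+09.
L_total = 10·log₁₀(1.424e+09) = 91.54 dB.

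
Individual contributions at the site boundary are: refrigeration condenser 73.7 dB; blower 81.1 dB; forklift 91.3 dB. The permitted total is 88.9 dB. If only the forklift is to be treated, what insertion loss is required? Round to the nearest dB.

3 dB

Fixed contribution from the other sources: Σ 10^(L/10) = 10^(73.7/10) + 10^(81.1/10) = 1.523e+08 (81.83 dB).
To meet 88.9 dB overall, the treated forklift may contribute at most 10^(88.9/10) − 1.523e+08 = 6.240e+08, i.e. 87.95 dB.
Required insertion loss = 91.3 − 87.95 = 3.35 dB.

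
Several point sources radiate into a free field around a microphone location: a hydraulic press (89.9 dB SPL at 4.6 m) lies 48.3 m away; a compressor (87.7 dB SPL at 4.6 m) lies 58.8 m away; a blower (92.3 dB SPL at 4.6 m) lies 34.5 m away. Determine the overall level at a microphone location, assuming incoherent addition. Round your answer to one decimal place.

First find each source's level at the receiver (point-source: −20·log₁₀(r/r_ref)), then combine on an intensity basis.
hydraulic press: 89.9 − 20·log₁₀(48.3/4.6) = 89.9 − 20.42 = 69.48 dB SPL.
compressor: 87.7 − 20·log₁₀(58.8/4.6) = 87.7 − 22.13 = 65.57 dB SPL.
blower: 92.3 − 20·log₁₀(34.5/4.6) = 92.3 − 17.50 = 74.80 dB SPL.
Σ 10^(L/10) = 4.266e+07 → L_total = 10·log₁₀(4.266e+07) = 76.30 dB SPL.

76.3 dB SPL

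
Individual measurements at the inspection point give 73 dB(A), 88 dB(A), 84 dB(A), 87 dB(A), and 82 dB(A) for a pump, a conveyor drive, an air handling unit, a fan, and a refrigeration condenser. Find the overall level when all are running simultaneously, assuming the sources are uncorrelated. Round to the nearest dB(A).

For uncorrelated sources the intensities add, so convert each level to linear form, sum, and take 10·log₁₀ of the total.
Σ 10^(L/10) = 10^(73/10) + 10^(88/10) + 10^(84/10) + 10^(87/10) + 10^(82/10) = 1.562e+09.
L_total = 10·log₁₀(1.562e+09) = 91.94 dB(A).

92 dB(A)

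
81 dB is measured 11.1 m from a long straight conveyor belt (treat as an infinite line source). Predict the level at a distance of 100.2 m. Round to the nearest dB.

For a line source, L₂ = L₁ − 10·log₁₀(r₂/r₁).
L₂ = 81 − 10·log₁₀(100.2/11.1) = 81 − 9.555 = 71.44 dB.

71 dB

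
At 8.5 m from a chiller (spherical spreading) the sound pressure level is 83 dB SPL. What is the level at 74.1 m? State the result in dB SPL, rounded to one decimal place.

64.2 dB SPL

For a point source, L₂ = L₁ − 20·log₁₀(r₂/r₁).
L₂ = 83 − 20·log₁₀(74.1/8.5) = 83 − 18.808 = 64.19 dB SPL.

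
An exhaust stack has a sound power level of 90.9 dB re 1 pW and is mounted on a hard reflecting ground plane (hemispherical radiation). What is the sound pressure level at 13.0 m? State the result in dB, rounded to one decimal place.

Free-field hemispherical radiation: L_p = L_w − 10·log₁₀(2π·r²), r = 13.0 m.
2π·r² = 1062 m², 10·log₁₀ of that is 30.261 dB.
L_p = 90.9 − 30.261 = 60.64 dB.

60.6 dB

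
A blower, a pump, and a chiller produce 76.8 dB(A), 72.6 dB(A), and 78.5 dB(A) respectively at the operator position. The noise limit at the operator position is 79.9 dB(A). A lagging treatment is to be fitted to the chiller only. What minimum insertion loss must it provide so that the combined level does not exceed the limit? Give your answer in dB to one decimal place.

The untreated sources together contribute 10^(76.8/10) + 10^(72.6/10) = 6.606e+07, i.e. 78.20 dB(A).
To meet 79.9 dB(A) overall, the treated chiller may contribute at most 10^(79.9/10) − 6.606e+07 = 3.166e+07, i.e. 75.01 dB(A).
So the chiller must be reduced from 78.5 to 75.01 dB(A): IL = 3.49 dB.

3.5 dB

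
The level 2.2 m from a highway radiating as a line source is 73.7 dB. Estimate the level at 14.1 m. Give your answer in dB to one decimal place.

65.6 dB

Line-source attenuation: ΔL = 10·log₁₀(r₂/r₁) = 10·log₁₀(14.1/2.2) = 8.068 dB.
L₂ = 73.7 − 10·log₁₀(14.1/2.2) = 73.7 − 8.068 = 65.63 dB.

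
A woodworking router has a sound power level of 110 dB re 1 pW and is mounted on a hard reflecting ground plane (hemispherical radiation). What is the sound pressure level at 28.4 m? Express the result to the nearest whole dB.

73 dB

Free-field hemispherical radiation: L_p = L_w − 10·log₁₀(2π·r²), r = 28.4 m.
2π·r² = 5068 m², 10·log₁₀ of that is 37.048 dB.
L_p = 110 − 37.048 = 72.95 dB.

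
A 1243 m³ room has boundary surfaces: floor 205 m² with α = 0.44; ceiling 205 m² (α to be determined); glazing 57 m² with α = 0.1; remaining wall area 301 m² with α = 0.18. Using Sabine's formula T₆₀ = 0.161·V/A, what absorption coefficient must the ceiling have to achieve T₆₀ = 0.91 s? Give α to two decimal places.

From T₆₀ = 0.161·V/A, the target T₆₀ = 0.91 s needs A = 0.161·1243/0.91 = 219.92 m².
Absorption from the other surfaces = 205·0.44 + 57·0.1 + 301·0.18 = 150.08 m², so the ceiling must supply 69.84 m² over 205 m².
α = 69.84/205 = 0.341.

0.34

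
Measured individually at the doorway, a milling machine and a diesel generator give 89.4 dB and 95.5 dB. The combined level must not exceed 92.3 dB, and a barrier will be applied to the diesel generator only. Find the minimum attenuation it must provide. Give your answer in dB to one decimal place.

Everything except the diesel generator sums to 10^(89.4/10) = 8.710e+08 in linear terms, 89.40 dB.
The limit corresponds to 10^(92.3/10) = 1.698e+09; subtracting the fixed part leaves 8.273e+08 for the diesel generator, i.e. 89.18 dB.
So the diesel generator must be reduced from 95.5 to 89.18 dB: IL = 6.32 dB.

6.3 dB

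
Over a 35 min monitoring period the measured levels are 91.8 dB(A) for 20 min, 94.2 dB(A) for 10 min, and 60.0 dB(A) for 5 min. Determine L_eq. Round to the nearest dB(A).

Weight each interval's intensity by its duration and average over T = 35 min:
Σ tᵢ·10^(Lᵢ/10) = 20·10^(91.8/10) + 10·10^(94.2/10) + 5·10^(60.0/10) = 5.658e+10.
L_eq = 10·log₁₀(5.658e+10/35) = 92.09 dB(A).

92 dB(A)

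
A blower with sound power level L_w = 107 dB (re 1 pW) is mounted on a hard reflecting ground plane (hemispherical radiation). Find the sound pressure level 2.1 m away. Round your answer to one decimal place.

92.6 dB

The power spreads over a hemisphere of area 2π·r², so L_p = L_w − 10·log₁₀(2π·r²).
2π·r² = 27.71 m², 10·log₁₀ of that is 14.426 dB.
L_p = 107 − 14.426 = 92.57 dB.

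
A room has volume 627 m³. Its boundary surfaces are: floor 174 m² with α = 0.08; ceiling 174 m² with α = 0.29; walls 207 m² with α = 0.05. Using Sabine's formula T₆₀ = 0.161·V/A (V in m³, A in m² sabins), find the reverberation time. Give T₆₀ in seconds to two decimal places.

1.35 s

Summing Sᵢαᵢ: 174·0.08 + 174·0.29 + 207·0.05 = 74.73 m².
T₆₀ = 0.161 × 627 / 74.73 = 1.351 s.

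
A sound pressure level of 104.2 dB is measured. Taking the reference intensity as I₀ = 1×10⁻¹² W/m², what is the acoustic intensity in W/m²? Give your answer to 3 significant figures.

0.0263 W/m²

I = I₀·10^(L/10) = 10⁻¹² × 10^(104.2/10) = 10^(-1.580).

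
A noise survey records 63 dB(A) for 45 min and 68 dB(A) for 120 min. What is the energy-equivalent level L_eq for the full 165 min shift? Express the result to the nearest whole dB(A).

The energy average is taken in the linear domain: L_eq = 10·log₁₀[(Σ tᵢ·10^(Lᵢ/10))/T], T = 165 min.
Σ tᵢ·10^(Lᵢ/10) = 45·10^(63/10) + 120·10^(68/10) = 8.469e+08.
L_eq = 10·log₁₀(8.469e+08/165) = 67.10 dB(A).

67 dB(A)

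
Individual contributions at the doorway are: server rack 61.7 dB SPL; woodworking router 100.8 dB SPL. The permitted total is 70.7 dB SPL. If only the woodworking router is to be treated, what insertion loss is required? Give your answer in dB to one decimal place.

Everything except the woodworking router sums to 10^(61.7/10) = 1.479e+06 in linear terms, 61.70 dB SPL.
The limit corresponds to 10^(70.7/10) = 1.175e+07; subtracting the fixed part leaves 1.027e+07 for the woodworking router, i.e. 70.12 dB SPL.
Required insertion loss = 100.8 − 70.12 = 30.68 dB.

30.7 dB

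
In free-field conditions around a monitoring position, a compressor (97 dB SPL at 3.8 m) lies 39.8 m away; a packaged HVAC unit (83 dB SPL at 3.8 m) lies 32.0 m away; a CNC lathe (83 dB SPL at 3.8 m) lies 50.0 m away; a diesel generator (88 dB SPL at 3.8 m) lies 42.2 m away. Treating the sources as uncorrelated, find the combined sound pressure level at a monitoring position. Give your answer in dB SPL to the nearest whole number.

77 dB SPL

First find each source's level at the receiver (point-source: −20·log₁₀(r/r_ref)), then combine on an intensity basis.
compressor: 97 − 20·log₁₀(39.8/3.8) = 97 − 20.40 = 76.60 dB SPL.
packaged HVAC unit: 83 − 20·log₁₀(32.0/3.8) = 83 − 18.51 = 64.49 dB SPL.
CNC lathe: 83 − 20·log₁₀(50.0/3.8) = 83 − 22.38 = 60.62 dB SPL.
diesel generator: 88 − 20·log₁₀(42.2/3.8) = 88 − 20.91 = 67.09 dB SPL.
Σ 10^(L/10) = 5.477e+07 → L_total = 10·log₁₀(5.477e+07) = 77.39 dB SPL.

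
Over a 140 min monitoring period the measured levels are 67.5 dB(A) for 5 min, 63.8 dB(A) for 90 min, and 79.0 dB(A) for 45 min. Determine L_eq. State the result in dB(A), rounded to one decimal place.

74.4 dB(A)

L_eq = 10·log₁₀[(1/T)·Σ tᵢ·10^(Lᵢ/10)] with T = 140 min.
Σ tᵢ·10^(Lᵢ/10) = 5·10^(67.5/10) + 90·10^(63.8/10) + 45·10^(79.0/10) = 3.818e+09.
L_eq = 10·log₁₀(3.818e+09/140) = 74.36 dB(A).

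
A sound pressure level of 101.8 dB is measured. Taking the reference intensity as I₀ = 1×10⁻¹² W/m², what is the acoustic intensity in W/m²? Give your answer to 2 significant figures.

0.015 W/m²

I = I₀·10^(L/10) = 10⁻¹² × 10^(101.8/10) = 10^(-1.820).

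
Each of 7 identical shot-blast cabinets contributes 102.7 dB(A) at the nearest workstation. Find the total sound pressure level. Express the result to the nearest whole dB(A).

111 dB(A)

L_total = L₁ + 10·log₁₀ N for N identical incoherent sources.
L_total = 102.7 + 10·log₁₀(7) = 102.7 + 8.451 = 111.15 dB(A).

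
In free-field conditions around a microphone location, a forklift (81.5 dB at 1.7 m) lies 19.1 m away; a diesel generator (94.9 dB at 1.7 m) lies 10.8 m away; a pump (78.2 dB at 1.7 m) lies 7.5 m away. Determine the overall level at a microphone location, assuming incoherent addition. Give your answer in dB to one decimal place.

First find each source's level at the receiver (point-source: −20·log₁₀(r/r_ref)), then combine on an intensity basis.
forklift: 81.5 − 20·log₁₀(19.1/1.7) = 81.5 − 21.01 = 60.49 dB.
diesel generator: 94.9 − 20·log₁₀(10.8/1.7) = 94.9 − 16.06 = 78.84 dB.
pump: 78.2 − 20·log₁₀(7.5/1.7) = 78.2 − 12.89 = 65.31 dB.
Σ 10^(L/10) = 8.108e+07 → L_total = 10·log₁₀(8.108e+07) = 79.09 dB.

79.1 dB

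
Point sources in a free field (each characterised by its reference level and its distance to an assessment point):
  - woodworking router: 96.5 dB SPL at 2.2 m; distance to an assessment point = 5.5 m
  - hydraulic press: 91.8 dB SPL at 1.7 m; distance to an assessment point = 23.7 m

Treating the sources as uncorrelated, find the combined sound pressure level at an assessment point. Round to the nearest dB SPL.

Propagate each source to the receiver with L = L_ref − 20·log₁₀(r/r_ref), then add intensities.
woodworking router: 96.5 − 20·log₁₀(5.5/2.2) = 96.5 − 7.96 = 88.54 dB SPL.
hydraulic press: 91.8 − 20·log₁₀(23.7/1.7) = 91.8 − 22.89 = 68.91 dB SPL.
Σ 10^(L/10) = 7.225e+08 → L_total = 10·log₁₀(7.225e+08) = 88.59 dB SPL.

89 dB SPL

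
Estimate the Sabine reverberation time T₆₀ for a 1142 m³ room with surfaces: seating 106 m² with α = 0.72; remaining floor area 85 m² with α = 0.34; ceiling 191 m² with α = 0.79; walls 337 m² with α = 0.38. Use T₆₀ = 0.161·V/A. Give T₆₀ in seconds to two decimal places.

Summing Sᵢαᵢ: 106·0.72 + 85·0.34 + 191·0.79 + 337·0.38 = 384.17 m².
T₆₀ = 0.161·V/A = 0.161·1142/384.17 = 0.479 s.

0.48 s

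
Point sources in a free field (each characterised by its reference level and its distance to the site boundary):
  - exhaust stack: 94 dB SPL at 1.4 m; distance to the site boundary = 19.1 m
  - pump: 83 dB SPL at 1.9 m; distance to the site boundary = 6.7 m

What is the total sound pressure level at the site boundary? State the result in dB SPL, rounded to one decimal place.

First find each source's level at the receiver (point-source: −20·log₁₀(r/r_ref)), then combine on an intensity basis.
exhaust stack: 94 − 20·log₁₀(19.1/1.4) = 94 − 22.70 = 71.30 dB SPL.
pump: 83 − 20·log₁₀(6.7/1.9) = 83 − 10.95 = 72.05 dB SPL.
Σ 10^(L/10) = 2.954e+07 → L_total = 10·log₁₀(2.954e+07) = 74.70 dB SPL.

74.7 dB SPL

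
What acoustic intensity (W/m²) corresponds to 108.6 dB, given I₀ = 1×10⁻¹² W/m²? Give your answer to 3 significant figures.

0.0724 W/m²

I/I₀ = 10^(108.6/10) = 7.244e+10, so I = 7.244e+10 × 10⁻¹² W/m².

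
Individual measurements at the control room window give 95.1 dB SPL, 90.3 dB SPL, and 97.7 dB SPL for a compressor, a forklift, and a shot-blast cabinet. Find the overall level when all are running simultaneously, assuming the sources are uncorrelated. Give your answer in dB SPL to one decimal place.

100.1 dB SPL

Incoherent sources combine by intensity addition: L_total = 10·log₁₀(Σ 10^(L_i/10)).
Σ 10^(L/10) = 10^(95.1/10) + 10^(90.3/10) + 10^(97.7/10) = 1.020e+10.
L_total = 10·log₁₀(1.020e+10) = 100.08 dB SPL.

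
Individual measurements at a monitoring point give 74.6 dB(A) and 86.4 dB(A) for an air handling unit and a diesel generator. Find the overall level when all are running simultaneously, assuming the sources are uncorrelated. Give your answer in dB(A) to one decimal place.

86.7 dB(A)

Incoherent sources combine by intensity addition: L_total = 10·log₁₀(Σ 10^(L_i/10)).
Σ 10^(L/10) = 10^(74.6/10) + 10^(86.4/10) = 4.654e+08.
L_total = 10·log₁₀(4.654e+08) = 86.68 dB(A).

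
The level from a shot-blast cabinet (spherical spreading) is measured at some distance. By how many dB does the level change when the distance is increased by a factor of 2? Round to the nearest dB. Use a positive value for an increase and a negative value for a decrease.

A point source loses 6 dB per doubling of distance; generally ΔL = −20·log₁₀(r₂/r₁).
ΔL = −20·log₁₀(2) = -6.02 dB.

-6 dB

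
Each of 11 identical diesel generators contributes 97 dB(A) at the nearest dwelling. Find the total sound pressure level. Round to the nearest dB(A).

With 11 equal, uncorrelated contributions the intensity is 11× that of one unit, giving a rise of 10·log₁₀ 11.
L_total = 97 + 10·log₁₀(11) = 97 + 10.414 = 107.41 dB(A).

107 dB(A)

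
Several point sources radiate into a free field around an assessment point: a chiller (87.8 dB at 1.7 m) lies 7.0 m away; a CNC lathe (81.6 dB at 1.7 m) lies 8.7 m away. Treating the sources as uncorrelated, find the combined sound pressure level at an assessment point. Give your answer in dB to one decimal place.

Apply inverse-square spreading to bring every level to the receiver, then sum 10^(L/10).
chiller: 87.8 − 20·log₁₀(7.0/1.7) = 87.8 − 12.29 = 75.51 dB.
CNC lathe: 81.6 − 20·log₁₀(8.7/1.7) = 81.6 − 14.18 = 67.42 dB.
Σ 10^(L/10) = 4.106e+07 → L_total = 10·log₁₀(4.106e+07) = 76.13 dB.

76.1 dB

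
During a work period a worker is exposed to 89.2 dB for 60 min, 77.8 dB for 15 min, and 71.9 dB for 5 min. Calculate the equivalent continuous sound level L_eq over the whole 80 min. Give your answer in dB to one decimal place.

88.0 dB

Weight each interval's intensity by its duration and average over T = 80 min:
Σ tᵢ·10^(Lᵢ/10) = 60·10^(89.2/10) + 15·10^(77.8/10) + 5·10^(71.9/10) = 5.089e+10.
L_eq = 10·log₁₀(5.089e+10/80) = 88.04 dB.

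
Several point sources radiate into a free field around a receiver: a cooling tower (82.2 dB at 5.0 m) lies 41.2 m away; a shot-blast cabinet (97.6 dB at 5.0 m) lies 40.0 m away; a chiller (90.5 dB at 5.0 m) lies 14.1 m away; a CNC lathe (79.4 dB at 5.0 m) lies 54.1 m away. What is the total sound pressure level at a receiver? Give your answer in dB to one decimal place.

83.7 dB

Propagate each source to the receiver with L = L_ref − 20·log₁₀(r/r_ref), then add intensities.
cooling tower: 82.2 − 20·log₁₀(41.2/5.0) = 82.2 − 18.32 = 63.88 dB.
shot-blast cabinet: 97.6 − 20·log₁₀(40.0/5.0) = 97.6 − 18.06 = 79.54 dB.
chiller: 90.5 − 20·log₁₀(14.1/5.0) = 90.5 − 9.00 = 81.50 dB.
CNC lathe: 79.4 − 20·log₁₀(54.1/5.0) = 79.4 − 20.68 = 58.72 dB.
Σ 10^(L/10) = 2.342e+08 → L_total = 10·log₁₀(2.342e+08) = 83.70 dB.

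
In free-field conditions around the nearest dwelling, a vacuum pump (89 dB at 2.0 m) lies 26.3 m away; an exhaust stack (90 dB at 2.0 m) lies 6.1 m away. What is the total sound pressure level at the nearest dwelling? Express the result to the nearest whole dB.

First find each source's level at the receiver (point-source: −20·log₁₀(r/r_ref)), then combine on an intensity basis.
vacuum pump: 89 − 20·log₁₀(26.3/2.0) = 89 − 22.38 = 66.62 dB.
exhaust stack: 90 − 20·log₁₀(6.1/2.0) = 90 − 9.69 = 80.31 dB.
Σ 10^(L/10) = 1.121e+08 → L_total = 10·log₁₀(1.121e+08) = 80.50 dB.

80 dB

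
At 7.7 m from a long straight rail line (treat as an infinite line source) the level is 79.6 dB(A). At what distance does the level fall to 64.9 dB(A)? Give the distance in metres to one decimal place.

The 14.7 dB drop corresponds to a distance ratio of 10^(14.7/10) for a line source.
r₂ = 7.7·10^((79.6−64.9)/10) = 7.7·10^(14.7/10) = 227.24 m.

227.2 m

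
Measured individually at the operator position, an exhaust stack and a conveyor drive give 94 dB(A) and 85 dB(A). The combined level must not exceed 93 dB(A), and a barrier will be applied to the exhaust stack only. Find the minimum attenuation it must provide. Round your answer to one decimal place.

1.7 dB

The untreated sources together contribute 10^(85/10) = 3.162e+08, i.e. 85.00 dB(A).
To meet 93 dB(A) overall, the treated exhaust stack may contribute at most 10^(93/10) − 3.162e+08 = 1.679e+09, i.e. 92.25 dB(A).
So the exhaust stack must be reduced from 94 to 92.25 dB(A): IL = 1.75 dB.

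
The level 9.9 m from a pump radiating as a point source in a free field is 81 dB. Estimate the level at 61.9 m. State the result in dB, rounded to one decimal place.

Point-source attenuation: ΔL = 20·log₁₀(r₂/r₁) = 20·log₁₀(61.9/9.9) = 15.921 dB.
L₂ = 81 − 20·log₁₀(61.9/9.9) = 81 − 15.921 = 65.08 dB.

65.1 dB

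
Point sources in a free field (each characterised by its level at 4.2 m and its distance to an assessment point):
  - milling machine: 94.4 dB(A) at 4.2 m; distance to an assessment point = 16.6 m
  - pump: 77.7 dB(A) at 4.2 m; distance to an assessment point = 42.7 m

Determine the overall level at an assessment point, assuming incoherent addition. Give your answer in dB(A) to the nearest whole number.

First find each source's level at the receiver (point-source: −20·log₁₀(r/r_ref)), then combine on an intensity basis.
milling machine: 94.4 − 20·log₁₀(16.6/4.2) = 94.4 − 11.94 = 82.46 dB(A).
pump: 77.7 − 20·log₁₀(42.7/4.2) = 77.7 − 20.14 = 57.56 dB(A).
Σ 10^(L/10) = 1.769e+08 → L_total = 10·log₁₀(1.769e+08) = 82.48 dB(A).

82 dB(A)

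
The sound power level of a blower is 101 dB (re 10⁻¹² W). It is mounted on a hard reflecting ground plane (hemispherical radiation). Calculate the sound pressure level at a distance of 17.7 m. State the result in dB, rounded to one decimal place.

Free-field hemispherical radiation: L_p = L_w − 10·log₁₀(2π·r²), r = 17.7 m.
2π·r² = 1968 m², 10·log₁₀ of that is 32.941 dB.
L_p = 101 − 32.941 = 68.06 dB.

68.1 dB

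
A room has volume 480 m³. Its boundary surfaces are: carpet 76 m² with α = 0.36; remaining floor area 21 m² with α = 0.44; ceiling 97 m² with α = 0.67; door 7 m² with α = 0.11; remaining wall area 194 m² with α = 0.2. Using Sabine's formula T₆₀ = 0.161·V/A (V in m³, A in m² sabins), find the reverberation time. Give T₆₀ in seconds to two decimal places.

Summing Sᵢαᵢ: 76·0.36 + 21·0.44 + 97·0.67 + 7·0.11 + 194·0.2 = 141.16 m².
T₆₀ = 0.161·V/A = 0.161·480/141.16 = 0.547 s.

0.55 s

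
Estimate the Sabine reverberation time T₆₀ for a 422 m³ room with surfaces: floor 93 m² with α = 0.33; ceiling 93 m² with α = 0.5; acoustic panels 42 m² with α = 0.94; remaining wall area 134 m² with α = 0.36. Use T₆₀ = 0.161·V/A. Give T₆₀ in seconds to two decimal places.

A = Σ Sᵢαᵢ = 93·0.33 + 93·0.5 + 42·0.94 + 134·0.36 = 164.91 m².
T₆₀ = 0.161·V/A = 0.161·422/164.91 = 0.412 s.

0.41 s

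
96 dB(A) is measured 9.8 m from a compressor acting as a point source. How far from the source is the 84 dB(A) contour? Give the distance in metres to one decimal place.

Point-source spreading drops the level by 20·log₁₀(r₂/r₁); inverting, r₂/r₁ = 10^(ΔL/20).
r₂ = 9.8·10^((96−84)/20) = 9.8·10^(12.0/20) = 39.01 m.

39.0 m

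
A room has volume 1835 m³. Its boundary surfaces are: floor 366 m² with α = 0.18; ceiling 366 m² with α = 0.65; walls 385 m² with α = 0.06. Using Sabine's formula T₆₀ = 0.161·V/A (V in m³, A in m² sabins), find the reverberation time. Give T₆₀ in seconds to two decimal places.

0.90 s

A = Σ Sᵢαᵢ = 366·0.18 + 366·0.65 + 385·0.06 = 326.88 m².
T₆₀ = 0.161·V/A = 0.161·1835/326.88 = 0.904 s.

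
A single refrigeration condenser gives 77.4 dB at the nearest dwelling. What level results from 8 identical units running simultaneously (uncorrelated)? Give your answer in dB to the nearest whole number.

With 8 equal, uncorrelated contributions the intensity is 8× that of one unit, giving a rise of 10·log₁₀ 8.
L_total = 77.4 + 10·log₁₀(8) = 77.4 + 9.031 = 86.43 dB.

86 dB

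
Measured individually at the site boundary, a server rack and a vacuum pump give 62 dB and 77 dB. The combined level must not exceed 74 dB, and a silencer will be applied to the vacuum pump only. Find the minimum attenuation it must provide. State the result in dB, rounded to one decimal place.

3.3 dB

Fixed contribution from the other source: Σ 10^(L/10) = 10^(62/10) = 1.585e+06 (62.00 dB).
To meet 74 dB overall, the treated vacuum pump may contribute at most 10^(74/10) − 1.585e+06 = 2.353e+07, i.e. 73.72 dB.
So the vacuum pump must be reduced from 77 to 73.72 dB: IL = 3.28 dB.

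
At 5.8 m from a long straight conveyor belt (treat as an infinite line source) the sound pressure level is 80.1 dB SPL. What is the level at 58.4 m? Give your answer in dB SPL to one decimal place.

70.1 dB SPL

For a line source, L₂ = L₁ − 10·log₁₀(r₂/r₁).
L₂ = 80.1 − 10·log₁₀(58.4/5.8) = 80.1 − 10.030 = 70.07 dB SPL.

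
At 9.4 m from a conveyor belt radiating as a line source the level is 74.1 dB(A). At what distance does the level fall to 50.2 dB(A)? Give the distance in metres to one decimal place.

2307.4 m

The 23.9 dB drop corresponds to a distance ratio of 10^(23.9/10) for a line source.
r₂ = 9.4·10^((74.1−50.2)/10) = 9.4·10^(23.9/10) = 2307.43 m.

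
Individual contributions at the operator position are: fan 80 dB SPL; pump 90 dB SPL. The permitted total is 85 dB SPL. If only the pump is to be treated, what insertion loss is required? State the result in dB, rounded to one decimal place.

Everything except the pump sums to 10^(80/10) = 1.000e+08 in linear terms, 80.00 dB SPL.
To meet 85 dB SPL overall, the treated pump may contribute at most 10^(85/10) − 1.000e+08 = 2.162e+08, i.e. 83.35 dB SPL.
Required insertion loss = 90 − 83.35 = 6.65 dB.

6.7 dB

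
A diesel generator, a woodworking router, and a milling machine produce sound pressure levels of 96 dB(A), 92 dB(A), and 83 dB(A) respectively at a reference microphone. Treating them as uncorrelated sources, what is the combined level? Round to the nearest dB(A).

For uncorrelated sources the intensities add, so convert each level to linear form, sum, and take 10·log₁₀ of the total.
Σ 10^(L/10) = 10^(96/10) + 10^(92/10) + 10^(83/10) = 5.765e+09.
L_total = 10·log₁₀(5.765e+09) = 97.61 dB(A).

98 dB(A)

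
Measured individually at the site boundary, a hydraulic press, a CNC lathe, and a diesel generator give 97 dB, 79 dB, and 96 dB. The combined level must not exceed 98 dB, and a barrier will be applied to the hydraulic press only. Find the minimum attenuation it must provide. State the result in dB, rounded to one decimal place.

3.5 dB

Fixed contribution from the other sources: Σ 10^(L/10) = 10^(79/10) + 10^(96/10) = 4.061e+09 (96.09 dB).
The limit corresponds to 10^(98/10) = 6.310e+09; subtracting the fixed part leaves 2.249e+09 for the hydraulic press, i.e. 93.52 dB.
So the hydraulic press must be reduced from 97 to 93.52 dB: IL = 3.48 dB.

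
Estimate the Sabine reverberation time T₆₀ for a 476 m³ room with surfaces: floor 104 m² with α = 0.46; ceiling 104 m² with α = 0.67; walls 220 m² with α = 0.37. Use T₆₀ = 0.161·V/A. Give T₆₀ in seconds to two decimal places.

Total absorption A = 104·0.46 + 104·0.67 + 220·0.37 = 198.92 m² sabins.
T₆₀ = 0.161·V/A = 0.161·476/198.92 = 0.385 s.

0.39 s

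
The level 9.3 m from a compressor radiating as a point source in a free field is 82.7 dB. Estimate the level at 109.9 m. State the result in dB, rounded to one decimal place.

61.2 dB

For a point source, L₂ = L₁ − 20·log₁₀(r₂/r₁).
L₂ = 82.7 − 20·log₁₀(109.9/9.3) = 82.7 − 21.450 = 61.25 dB.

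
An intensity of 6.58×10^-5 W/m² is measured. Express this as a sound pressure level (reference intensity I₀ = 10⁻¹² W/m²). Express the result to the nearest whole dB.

78 dB

I/I₀ = 6.58×10^-5/10⁻¹² = 6.58×10^7, and L = 10·log₁₀(I/I₀).
L = 10·(0.8182 + 7) = 78.18 dB.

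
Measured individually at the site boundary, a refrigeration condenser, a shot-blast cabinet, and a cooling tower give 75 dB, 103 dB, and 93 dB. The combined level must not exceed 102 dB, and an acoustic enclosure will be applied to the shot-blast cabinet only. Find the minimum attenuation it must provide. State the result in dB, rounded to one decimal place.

Fixed contribution from the other sources: Σ 10^(L/10) = 10^(75/10) + 10^(93/10) = 2.027e+09 (93.07 dB).
To meet 102 dB overall, the treated shot-blast cabinet may contribute at most 10^(102/10) − 2.027e+09 = 1.382e+10, i.e. 101.41 dB.
So the shot-blast cabinet must be reduced from 103 to 101.41 dB: IL = 1.59 dB.

1.6 dB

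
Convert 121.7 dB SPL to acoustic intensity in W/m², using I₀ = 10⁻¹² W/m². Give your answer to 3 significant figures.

L = 10·log₁₀(I/I₀) ⇒ I = I₀·10^(L/10) = 10⁻¹² × 10^12.17.

1.48 W/m²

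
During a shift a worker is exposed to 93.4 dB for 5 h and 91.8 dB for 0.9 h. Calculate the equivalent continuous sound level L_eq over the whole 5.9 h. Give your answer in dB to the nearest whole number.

L_eq = 10·log₁₀[(1/T)·Σ tᵢ·10^(Lᵢ/10)] with T = 5.9 h.
Σ tᵢ·10^(Lᵢ/10) = 5·10^(93.4/10) + 0.9·10^(91.8/10) = 1.230e+10.
L_eq = 10·log₁₀(1.230e+10/5.9) = 93.19 dB.

93 dB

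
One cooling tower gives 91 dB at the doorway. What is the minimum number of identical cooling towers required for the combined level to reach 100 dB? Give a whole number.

Need L₁ + 10·log₁₀ N ≥ 100, i.e. log₁₀ N ≥ 0.90.
N ≥ 10^(9.0/10) = 7.943, so N = 8.

8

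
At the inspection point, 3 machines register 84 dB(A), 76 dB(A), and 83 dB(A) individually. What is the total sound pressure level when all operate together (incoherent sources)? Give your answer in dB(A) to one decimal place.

86.9 dB(A)

For uncorrelated sources the intensities add, so convert each level to linear form, sum, and take 10·log₁₀ of the total.
Σ 10^(L/10) = 10^(84/10) + 10^(76/10) + 10^(83/10) = 4.905e+08.
L_total = 10·log₁₀(4.905e+08) = 86.91 dB(A).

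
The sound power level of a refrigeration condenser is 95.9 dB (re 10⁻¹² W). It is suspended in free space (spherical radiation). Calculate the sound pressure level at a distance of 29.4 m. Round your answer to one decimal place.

L_p = L_w − 10·log₁₀(4π·r²) with r = 29.4 m.
4π·r² = 1.086e+04 m², 10·log₁₀ of that is 40.359 dB.
L_p = 95.9 − 40.359 = 55.54 dB.

55.5 dB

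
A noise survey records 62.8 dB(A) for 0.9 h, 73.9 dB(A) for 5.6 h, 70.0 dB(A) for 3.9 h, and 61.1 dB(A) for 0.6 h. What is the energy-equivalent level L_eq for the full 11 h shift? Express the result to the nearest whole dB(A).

72 dB(A)

Weight each interval's intensity by its duration and average over T = 11 h:
Σ tᵢ·10^(Lᵢ/10) = 0.9·10^(62.8/10) + 5.6·10^(73.9/10) + 3.9·10^(70.0/10) + 0.6·10^(61.1/10) = 1.790e+08.
L_eq = 10·log₁₀(1.790e+08/11) = 72.11 dB(A).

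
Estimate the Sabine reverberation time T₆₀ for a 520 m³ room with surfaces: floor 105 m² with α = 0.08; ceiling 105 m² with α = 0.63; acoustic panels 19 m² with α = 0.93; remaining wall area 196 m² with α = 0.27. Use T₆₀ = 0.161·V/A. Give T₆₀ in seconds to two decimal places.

0.58 s

Total absorption A = 105·0.08 + 105·0.63 + 19·0.93 + 196·0.27 = 145.14 m² sabins.
T₆₀ = 0.161 × 520 / 145.14 = 0.577 s.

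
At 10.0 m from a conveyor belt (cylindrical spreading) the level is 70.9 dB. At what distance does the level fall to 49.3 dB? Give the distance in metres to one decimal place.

1445.4 m

Line-source spreading drops the level by 10·log₁₀(r₂/r₁); inverting, r₂/r₁ = 10^(ΔL/10).
r₂ = 10.0·10^((70.9−49.3)/10) = 10.0·10^(21.6/10) = 1445.44 m.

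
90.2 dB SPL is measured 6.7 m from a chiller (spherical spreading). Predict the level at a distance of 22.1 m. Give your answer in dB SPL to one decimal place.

Spherical spreading from a point source gives a 20·log₁₀(r₂/r₁) drop.
L₂ = 90.2 − 20·log₁₀(22.1/6.7) = 90.2 − 10.366 = 79.83 dB SPL.

79.8 dB SPL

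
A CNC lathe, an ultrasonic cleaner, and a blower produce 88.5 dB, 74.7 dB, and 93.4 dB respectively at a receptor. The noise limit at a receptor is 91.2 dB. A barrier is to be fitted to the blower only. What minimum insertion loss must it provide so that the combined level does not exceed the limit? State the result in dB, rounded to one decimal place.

Everything except the blower sums to 10^(88.5/10) + 10^(74.7/10) = 7.375e+08 in linear terms, 88.68 dB.
The limit corresponds to 10^(91.2/10) = 1.318e+09; subtracting the fixed part leaves 5.808e+08 for the blower, i.e. 87.64 dB.
Required insertion loss = 93.4 − 87.64 = 5.76 dB.

5.8 dB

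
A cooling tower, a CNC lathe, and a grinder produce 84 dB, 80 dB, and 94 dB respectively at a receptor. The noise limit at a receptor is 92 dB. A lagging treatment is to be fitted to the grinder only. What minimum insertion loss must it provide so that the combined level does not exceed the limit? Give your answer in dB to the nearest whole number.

3 dB

Fixed contribution from the other sources: Σ 10^(L/10) = 10^(84/10) + 10^(80/10) = 3.512e+08 (85.46 dB).
To meet 92 dB overall, the treated grinder may contribute at most 10^(92/10) − 3.512e+08 = 1.234e+09, i.e. 90.91 dB.
So the grinder must be reduced from 94 to 90.91 dB: IL = 3.09 dB.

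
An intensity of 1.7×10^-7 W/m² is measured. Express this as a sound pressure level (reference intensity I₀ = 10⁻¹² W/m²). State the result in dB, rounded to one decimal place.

L = 10·log₁₀(I/I₀) = 10·log₁₀(1.7×10^-7/10⁻¹²) = 10·log₁₀(1.7×10^5).
L = 10·(0.2304 + 5) = 52.30 dB.

52.3 dB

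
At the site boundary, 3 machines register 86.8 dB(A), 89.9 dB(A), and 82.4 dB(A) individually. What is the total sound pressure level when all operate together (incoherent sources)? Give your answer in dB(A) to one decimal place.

Incoherent sources combine by intensity addition: L_total = 10·log₁₀(Σ 10^(L_i/10)).
Σ 10^(L/10) = 10^(86.8/10) + 10^(89.9/10) + 10^(82.4/10) = 1.630e+09.
L_total = 10·log₁₀(1.630e+09) = 92.12 dB(A).

92.1 dB(A)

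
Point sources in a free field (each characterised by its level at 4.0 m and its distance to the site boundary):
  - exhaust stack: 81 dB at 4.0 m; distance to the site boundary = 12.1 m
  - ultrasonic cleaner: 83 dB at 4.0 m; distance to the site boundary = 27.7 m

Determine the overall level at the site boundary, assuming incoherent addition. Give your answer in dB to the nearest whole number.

First find each source's level at the receiver (point-source: −20·log₁₀(r/r_ref)), then combine on an intensity basis.
exhaust stack: 81 − 20·log₁₀(12.1/4.0) = 81 − 9.61 = 71.39 dB.
ultrasonic cleaner: 83 − 20·log₁₀(27.7/4.0) = 83 − 16.81 = 66.19 dB.
Σ 10^(L/10) = 1.792e+07 → L_total = 10·log₁₀(1.792e+07) = 72.53 dB.

73 dB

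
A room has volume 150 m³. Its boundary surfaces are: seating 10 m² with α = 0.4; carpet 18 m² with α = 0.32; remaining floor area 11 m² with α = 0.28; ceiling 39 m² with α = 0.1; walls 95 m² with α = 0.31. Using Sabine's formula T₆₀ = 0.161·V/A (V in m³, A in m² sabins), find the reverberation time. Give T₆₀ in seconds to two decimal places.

Summing Sᵢαᵢ: 10·0.4 + 18·0.32 + 11·0.28 + 39·0.1 + 95·0.31 = 46.19 m².
T₆₀ = 0.161·V/A = 0.161·150/46.19 = 0.523 s.

0.52 s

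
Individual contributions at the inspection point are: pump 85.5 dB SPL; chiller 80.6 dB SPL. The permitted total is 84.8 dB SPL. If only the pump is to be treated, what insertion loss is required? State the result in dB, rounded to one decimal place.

2.8 dB

Fixed contribution from the other source: Σ 10^(L/10) = 10^(80.6/10) = 1.148e+08 (80.60 dB SPL).
To meet 84.8 dB SPL overall, the treated pump may contribute at most 10^(84.8/10) − 1.148e+08 = 1.872e+08, i.e. 82.72 dB SPL.
Required insertion loss = 85.5 − 82.72 = 2.78 dB.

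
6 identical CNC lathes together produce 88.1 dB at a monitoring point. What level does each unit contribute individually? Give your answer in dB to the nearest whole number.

6 equal contributions raise the level by 10·log₁₀ 6 = 7.782 dB, so each unit alone gives 88.1 − 7.782.

80 dB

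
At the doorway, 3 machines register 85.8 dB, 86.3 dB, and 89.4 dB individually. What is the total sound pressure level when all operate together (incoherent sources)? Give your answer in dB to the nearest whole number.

Incoherent sources combine by intensity addition: L_total = 10·log₁₀(Σ 10^(L_i/10)).
Σ 10^(L/10) = 10^(85.8/10) + 10^(86.3/10) + 10^(89.4/10) = 1.678e+09.
L_total = 10·log₁₀(1.678e+09) = 92.25 dB.

92 dB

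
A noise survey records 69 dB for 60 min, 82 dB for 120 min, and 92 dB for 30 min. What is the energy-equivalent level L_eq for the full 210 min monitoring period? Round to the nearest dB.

L_eq = 10·log₁₀[(1/T)·Σ tᵢ·10^(Lᵢ/10)] with T = 210 min.
Σ tᵢ·10^(Lᵢ/10) = 60·10^(69/10) + 120·10^(82/10) + 30·10^(92/10) = 6.704e+10.
L_eq = 10·log₁₀(6.704e+10/210) = 85.04 dB.

85 dB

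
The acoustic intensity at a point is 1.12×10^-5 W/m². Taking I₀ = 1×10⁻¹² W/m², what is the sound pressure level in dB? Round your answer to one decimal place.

I/I₀ = 1.12×10^-5/10⁻¹² = 1.12×10^7, and L = 10·log₁₀(I/I₀).
L = 10·(0.0492 + 7) = 70.49 dB.

70.5 dB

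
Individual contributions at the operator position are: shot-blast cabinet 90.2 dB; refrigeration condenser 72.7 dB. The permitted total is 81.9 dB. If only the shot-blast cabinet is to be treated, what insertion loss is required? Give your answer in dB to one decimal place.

8.9 dB

Everything except the shot-blast cabinet sums to 10^(72.7/10) = 1.862e+07 in linear terms, 72.70 dB.
The limit corresponds to 10^(81.9/10) = 1.549e+08; subtracting the fixed part leaves 1.363e+08 for the shot-blast cabinet, i.e. 81.34 dB.
Required insertion loss = 90.2 − 81.34 = 8.86 dB.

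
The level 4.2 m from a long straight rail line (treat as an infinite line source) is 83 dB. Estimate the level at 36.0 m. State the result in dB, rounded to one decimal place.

73.7 dB

Line-source attenuation: ΔL = 10·log₁₀(r₂/r₁) = 10·log₁₀(36.0/4.2) = 9.331 dB.
L₂ = 83 − 10·log₁₀(36.0/4.2) = 83 − 9.331 = 73.67 dB.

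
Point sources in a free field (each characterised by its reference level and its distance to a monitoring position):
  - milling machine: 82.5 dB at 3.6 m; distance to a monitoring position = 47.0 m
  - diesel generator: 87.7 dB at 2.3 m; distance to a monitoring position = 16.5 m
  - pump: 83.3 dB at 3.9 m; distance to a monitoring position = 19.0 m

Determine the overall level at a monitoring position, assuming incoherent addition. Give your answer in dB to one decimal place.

Propagate each source to the receiver with L = L_ref − 20·log₁₀(r/r_ref), then add intensities.
milling machine: 82.5 − 20·log₁₀(47.0/3.6) = 82.5 − 22.32 = 60.18 dB.
diesel generator: 87.7 − 20·log₁₀(16.5/2.3) = 87.7 − 17.12 = 70.58 dB.
pump: 83.3 − 20·log₁₀(19.0/3.9) = 83.3 − 13.75 = 69.55 dB.
Σ 10^(L/10) = 2.149e+07 → L_total = 10·log₁₀(2.149e+07) = 73.32 dB.

73.3 dB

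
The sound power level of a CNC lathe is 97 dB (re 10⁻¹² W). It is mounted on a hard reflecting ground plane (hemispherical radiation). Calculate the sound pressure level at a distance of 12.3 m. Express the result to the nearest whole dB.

The power spreads over a hemisphere of area 2π·r², so L_p = L_w − 10·log₁₀(2π·r²).
2π·r² = 950.6 m², 10·log₁₀ of that is 29.780 dB.
L_p = 97 − 29.780 = 67.22 dB.

67 dB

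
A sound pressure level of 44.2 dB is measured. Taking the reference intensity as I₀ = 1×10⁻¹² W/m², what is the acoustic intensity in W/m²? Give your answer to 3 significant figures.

2.63e-08 W/m²

I = I₀·10^(L/10) = 10⁻¹² × 10^(44.2/10) = 10^(-7.580).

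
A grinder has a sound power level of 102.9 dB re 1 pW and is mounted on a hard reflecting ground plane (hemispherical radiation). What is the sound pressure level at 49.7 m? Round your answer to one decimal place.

L_p = L_w − 10·log₁₀(2π·r²) with r = 49.7 m.
2π·r² = 1.552e+04 m², 10·log₁₀ of that is 41.909 dB.
L_p = 102.9 − 41.909 = 60.99 dB.

61.0 dB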